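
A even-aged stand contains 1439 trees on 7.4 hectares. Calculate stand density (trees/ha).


Formula: Stand Density = N_trees / Area_ha
Density = 1439 trees / 7.4 ha
Density = 194 trees/ha

194


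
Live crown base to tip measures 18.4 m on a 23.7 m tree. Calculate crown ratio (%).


Formula: Crown Ratio = (Crown Length / Total Height) * 100
CR = (18.4 m / 23.7 m) * 100
CR = 0.7764 * 100 = 77.6%

77.6


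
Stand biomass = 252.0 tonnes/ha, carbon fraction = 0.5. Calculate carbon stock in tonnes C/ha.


Formula: Carbon Stock = Biomass * Carbon Fraction
C = 252.0 t/ha * 0.5
C = 126.0 t C/ha

126.0


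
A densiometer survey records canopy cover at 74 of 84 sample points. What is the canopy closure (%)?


Formula: Canopy closure = covered points / total points * 100
Closure = 74 / 84 * 100
Closure = 0.881 * 100 = 88.1%

88.1


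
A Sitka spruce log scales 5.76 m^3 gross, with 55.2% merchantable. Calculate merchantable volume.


Formula: MV = V_total * (merchantable_pct / 100)
Merchantable fraction = 55.2% / 100 = 0.552
MV = 5.76 m^3 * 0.552 = 3.18 m^3

3.18


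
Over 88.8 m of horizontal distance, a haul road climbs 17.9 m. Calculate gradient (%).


Formula: Gradient = rise / run * 100
Gradient = 17.9 / 88.8 * 100 = 20.2%

20.2


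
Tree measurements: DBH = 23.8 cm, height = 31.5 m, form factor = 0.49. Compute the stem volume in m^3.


Formula: V = pi * (DBH/200)^2 * H * ff
Radius = DBH/200 = 23.8/200 = 0.119 m
Radius^2 = 0.119^2 = 0.014161 m^2
V = pi * 0.014161 * 31.5 * 0.49
V = 0.687 m^3

0.687


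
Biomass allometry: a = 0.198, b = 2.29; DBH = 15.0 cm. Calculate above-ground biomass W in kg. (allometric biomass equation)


Formula: W = a * DBH^b  (allometric power law)
DBH^b = 15.0^2.29 = 493.4566
W = 0.198 * 493.4566 = 97.7 kg

97.7


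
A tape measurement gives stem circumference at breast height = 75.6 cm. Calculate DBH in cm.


Formula: DBH = C / pi
DBH = 75.6 / pi
pi = 3.14159...
DBH = 24.1 cm

24.1


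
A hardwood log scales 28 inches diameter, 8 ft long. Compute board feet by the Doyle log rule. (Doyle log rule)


Doyle: BF = (D - 4)^2 * L / 16
Adjusted diameter = 28 - 4 = 24 in
(D-4)^2 = 24^2 = 576
BF = 576 * 8 / 16 = 288 BF

288


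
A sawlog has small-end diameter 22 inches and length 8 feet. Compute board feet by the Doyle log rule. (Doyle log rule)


Doyle: BF = (D - 4)^2 * L / 16
Adjusted diameter = 22 - 4 = 18 in
(D-4)^2 = 18^2 = 324
BF = 324 * 8 / 16 = 162 BF

162


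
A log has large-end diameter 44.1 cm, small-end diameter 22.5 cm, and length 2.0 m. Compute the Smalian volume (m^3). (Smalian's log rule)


Smalian: V = (A1 + A2)/2 * L,  A = pi*(D/200)^2
A1 = pi*(44.1/200)^2 = 0.152745 m^2
A2 = pi*(22.5/200)^2 = 0.039761 m^2
V = (0.152745+0.039761)/2*2.0 = 0.1925 m^3

0.1925


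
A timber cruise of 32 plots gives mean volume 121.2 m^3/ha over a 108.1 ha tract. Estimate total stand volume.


Formula: Total Volume = Mean Volume per ha * Total Area
Total Volume = 121.2 m^3/ha * 108.1 ha
Total Volume = 13102 m^3

13102


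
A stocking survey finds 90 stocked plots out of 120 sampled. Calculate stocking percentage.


Formula: Stocking % = stocked plots / total plots * 100
Stocking = 90 / 120 * 100
Stocking = 0.75 * 100 = 75.0%

75.0


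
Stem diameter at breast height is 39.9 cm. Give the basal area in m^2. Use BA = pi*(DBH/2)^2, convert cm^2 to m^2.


Formula: BA = pi * (DBH/2)^2 / 10000  (cm^2 to m^2)
Radius = DBH/2 = 39.9/2 = 19.95 cm
BA = pi * 19.95^2 / 10000
   = 1250.3617 cm^2 / 10000
   = 0.125 m^2

0.125


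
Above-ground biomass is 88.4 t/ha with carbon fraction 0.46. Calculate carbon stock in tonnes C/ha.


Formula: Carbon Stock = Biomass * Carbon Fraction
C = 88.4 t/ha * 0.46
C = 40.7 t C/ha

40.7


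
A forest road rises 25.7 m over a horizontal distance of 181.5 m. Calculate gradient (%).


Formula: Gradient = rise / run * 100
Gradient = 25.7 / 181.5 * 100 = 14.2%

14.2


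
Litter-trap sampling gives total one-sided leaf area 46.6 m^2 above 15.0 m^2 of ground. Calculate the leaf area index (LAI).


Formula: LAI = total leaf area / ground area  (dimensionless)
LAI = 46.6 m^2 / 15.0 m^2
LAI = 3.11

3.11


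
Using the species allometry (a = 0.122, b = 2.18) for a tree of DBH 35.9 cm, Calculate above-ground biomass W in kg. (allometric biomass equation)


Formula: W = a * DBH^b  (allometric power law)
DBH^b = 35.9^2.18 = 2455.3075
W = 0.122 * 2455.3075 = 299.5 kg

299.5


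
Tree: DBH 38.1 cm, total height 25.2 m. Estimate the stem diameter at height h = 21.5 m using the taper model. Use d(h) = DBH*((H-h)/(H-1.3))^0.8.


Taper: d(h) = DBH * ((H - h) / (H - 1.3))^0.8
Numerator = H - h = 25.2 - 21.5 = 3.7 m
Denominator = H - 1.3 = 25.2 - 1.3 = 23.9 m
Ratio = 3.7 / 23.9 = 0.15481
d = 38.1 * 0.15481^0.8 = 8.6 cm

8.6


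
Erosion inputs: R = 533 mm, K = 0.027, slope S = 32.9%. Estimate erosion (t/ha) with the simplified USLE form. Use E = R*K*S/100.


Formula: E = R * K * S / 100  (simplified USLE)
R * K = 533 * 0.027 = 14.391
E = 14.391 * 32.9 / 100 = 4.73 t/ha

4.73


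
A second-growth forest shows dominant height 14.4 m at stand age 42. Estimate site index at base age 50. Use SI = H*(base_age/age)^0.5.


Formula: SI = H_dom * (base_age / age)^0.5
Age ratio = 50 / 42 = 1.19048
sqrt(age_ratio) = 1.09109
SI = 14.4 * 1.09109 = 15.7 m

15.7


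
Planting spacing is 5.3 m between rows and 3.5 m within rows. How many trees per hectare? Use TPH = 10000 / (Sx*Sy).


Formula: TPH = 10000 m^2/ha / (spacing_x * spacing_y)
Area per tree = 5.3 m * 3.5 m = 18.55 m^2
TPH = 10000 / 18.55 = 539 trees/ha

539


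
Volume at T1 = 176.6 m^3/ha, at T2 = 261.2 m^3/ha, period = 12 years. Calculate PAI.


Formula: PAI = (V_T2 - V_T1) / (T2 - T1)
Volume increment = 261.2 - 176.6 = 84.6 m^3/ha
PAI = 84.6 / 12 = 7.05 m^3/ha/year

7.05


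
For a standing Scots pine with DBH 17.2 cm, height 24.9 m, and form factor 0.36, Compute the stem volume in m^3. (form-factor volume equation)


Formula: V = pi * (DBH/200)^2 * H * ff
Radius = DBH/200 = 17.2/200 = 0.086 m
Radius^2 = 0.086^2 = 0.007396 m^2
V = pi * 0.007396 * 24.9 * 0.36
V = 0.208 m^3

0.208


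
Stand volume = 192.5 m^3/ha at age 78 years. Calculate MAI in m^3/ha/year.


Formula: MAI = Total Volume / Stand Age
MAI = 192.5 m^3/ha / 78 years
MAI = 2.47 m^3/ha/year

2.47


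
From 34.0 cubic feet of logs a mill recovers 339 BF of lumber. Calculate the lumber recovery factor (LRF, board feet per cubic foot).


Formula: LRF = Lumber Output (BF) / Log Input (ft^3)
LRF = 339 BF / 34.0 ft^3
LRF = 9.97 BF/ft^3

9.97


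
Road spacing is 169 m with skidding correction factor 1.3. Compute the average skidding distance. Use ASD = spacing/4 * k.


Formula: ASD = (spacing / 4) * correction
Uncorrected distance = spacing / 4 = 169 / 4 = 42.25 m
ASD = 42.25 * 1.3 = 55 m

55


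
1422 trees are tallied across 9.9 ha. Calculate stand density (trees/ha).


Formula: Stand Density = N_trees / Area_ha
Density = 1422 trees / 9.9 ha
Density = 144 trees/ha

144


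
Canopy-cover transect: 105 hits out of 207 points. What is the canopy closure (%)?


Formula: Canopy closure = covered points / total points * 100
Closure = 105 / 207 * 100
Closure = 0.5072 * 100 = 50.7%

50.7


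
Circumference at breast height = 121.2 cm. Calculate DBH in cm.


Formula: DBH = C / pi
DBH = 121.2 / pi
pi = 3.14159...
DBH = 38.6 cm

38.6


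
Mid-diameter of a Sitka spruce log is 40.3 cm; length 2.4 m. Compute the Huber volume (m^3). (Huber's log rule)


Huber: V = Am * L,  Am = pi*(Dm/200)^2
Am = pi*(40.3/200)^2 = 0.127556 m^2
V = 0.127556*2.4 = 0.3061 m^3

0.3061


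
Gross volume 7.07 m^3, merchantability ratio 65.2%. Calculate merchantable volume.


Formula: MV = V_total * (merchantable_pct / 100)
Merchantable fraction = 65.2% / 100 = 0.652
MV = 7.07 m^3 * 0.652 = 4.61 m^3

4.61


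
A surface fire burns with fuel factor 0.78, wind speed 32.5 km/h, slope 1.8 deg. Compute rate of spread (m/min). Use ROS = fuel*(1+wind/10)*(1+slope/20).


Formula: ROS = fuel * (1 + wind/10) * (1 + slope/20)
Wind factor = 1 + 32.5/10 = 4.25
Slope factor = 1 + 1.8/20 = 1.09
ROS = 0.78 * 4.25 * 1.09 = 3.61 m/min

3.61


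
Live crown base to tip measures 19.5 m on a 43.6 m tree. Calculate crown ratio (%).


Formula: Crown Ratio = (Crown Length / Total Height) * 100
CR = (19.5 m / 43.6 m) * 100
CR = 0.4472 * 100 = 44.7%

44.7


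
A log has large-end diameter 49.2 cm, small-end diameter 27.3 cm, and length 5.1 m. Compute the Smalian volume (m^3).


Smalian: V = (A1 + A2)/2 * L,  A = pi*(D/200)^2
A1 = pi*(49.2/200)^2 = 0.190117 m^2
A2 = pi*(27.3/200)^2 = 0.058535 m^2
V = (0.190117+0.058535)/2*5.1 = 0.6341 m^3

0.6341


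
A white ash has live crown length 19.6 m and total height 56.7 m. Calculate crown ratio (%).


Formula: Crown Ratio = (Crown Length / Total Height) * 100
CR = (19.6 m / 56.7 m) * 100
CR = 0.3457 * 100 = 34.6%

34.6


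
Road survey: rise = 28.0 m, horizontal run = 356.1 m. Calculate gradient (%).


Formula: Gradient = rise / run * 100
Gradient = 28.0 / 356.1 * 100 = 7.9%

7.9


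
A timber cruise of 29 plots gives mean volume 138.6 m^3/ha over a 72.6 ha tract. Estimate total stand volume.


Formula: Total Volume = Mean Volume per ha * Total Area
Total Volume = 138.6 m^3/ha * 72.6 ha
Total Volume = 10062 m^3

10062


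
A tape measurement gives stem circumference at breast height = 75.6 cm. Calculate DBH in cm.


Formula: DBH = C / pi
DBH = 75.6 / pi
pi = 3.14159...
DBH = 24.1 cm

24.1


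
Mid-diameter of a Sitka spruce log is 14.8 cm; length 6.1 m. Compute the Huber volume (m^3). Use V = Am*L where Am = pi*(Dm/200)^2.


Huber: V = Am * L,  Am = pi*(Dm/200)^2
Am = pi*(14.8/200)^2 = 0.017203 m^2
V = 0.017203*6.1 = 0.1049 m^3

0.1049


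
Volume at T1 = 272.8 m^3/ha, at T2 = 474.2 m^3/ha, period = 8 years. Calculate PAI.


Formula: PAI = (V_T2 - V_T1) / (T2 - T1)
Volume increment = 474.2 - 272.8 = 201.4 m^3/ha
PAI = 201.4 / 8 = 25.18 m^3/ha/year

25.18


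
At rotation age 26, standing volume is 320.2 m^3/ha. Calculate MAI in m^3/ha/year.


Formula: MAI = Total Volume / Stand Age
MAI = 320.2 m^3/ha / 26 years
MAI = 12.32 m^3/ha/year

12.32


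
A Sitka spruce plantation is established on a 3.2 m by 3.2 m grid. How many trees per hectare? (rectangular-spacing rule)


Formula: TPH = 10000 m^2/ha / (spacing_x * spacing_y)
Area per tree = 3.2 m * 3.2 m = 10.24 m^2
TPH = 10000 / 10.24 = 977 trees/ha

977


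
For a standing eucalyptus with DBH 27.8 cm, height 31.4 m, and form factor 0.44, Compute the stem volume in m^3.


Formula: V = pi * (DBH/200)^2 * H * ff
Radius = DBH/200 = 27.8/200 = 0.139 m
Radius^2 = 0.139^2 = 0.019321 m^2
V = pi * 0.019321 * 31.4 * 0.44
V = 0.839 m^3

0.839


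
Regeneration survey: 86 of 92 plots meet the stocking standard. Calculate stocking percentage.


Formula: Stocking % = stocked plots / total plots * 100
Stocking = 86 / 92 * 100
Stocking = 0.9348 * 100 = 93.5%

93.5


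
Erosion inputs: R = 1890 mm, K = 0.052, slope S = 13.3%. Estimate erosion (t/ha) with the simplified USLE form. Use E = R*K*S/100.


Formula: E = R * K * S / 100  (simplified USLE)
R * K = 1890 * 0.052 = 98.28
E = 98.28 * 13.3 / 100 = 13.07 t/ha

13.07


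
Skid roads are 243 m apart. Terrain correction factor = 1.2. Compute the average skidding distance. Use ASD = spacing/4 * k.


Formula: ASD = (spacing / 4) * correction
Uncorrected distance = spacing / 4 = 243 / 4 = 60.75 m
ASD = 60.75 * 1.2 = 73 m

73


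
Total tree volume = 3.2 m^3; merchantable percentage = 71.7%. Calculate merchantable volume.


Formula: MV = V_total * (merchantable_pct / 100)
Merchantable fraction = 71.7% / 100 = 0.717
MV = 3.2 m^3 * 0.717 = 2.294 m^3

2.294


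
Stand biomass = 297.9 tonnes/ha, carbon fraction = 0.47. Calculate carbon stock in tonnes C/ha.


Formula: Carbon Stock = Biomass * Carbon Fraction
C = 297.9 t/ha * 0.47
C = 140.0 t C/ha

140.0


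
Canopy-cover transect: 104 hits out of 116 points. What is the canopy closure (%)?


Formula: Canopy closure = covered points / total points * 100
Closure = 104 / 116 * 100
Closure = 0.8966 * 100 = 89.7%

89.7


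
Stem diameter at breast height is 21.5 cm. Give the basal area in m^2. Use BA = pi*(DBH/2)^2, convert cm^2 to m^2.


Formula: BA = pi * (DBH/2)^2 / 10000  (cm^2 to m^2)
Radius = DBH/2 = 21.5/2 = 10.75 cm
BA = pi * 10.75^2 / 10000
   = 363.0503 cm^2 / 10000
   = 0.0363 m^2

0.0363


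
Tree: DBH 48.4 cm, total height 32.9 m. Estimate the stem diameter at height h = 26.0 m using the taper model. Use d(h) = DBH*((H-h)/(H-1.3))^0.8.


Taper: d(h) = DBH * ((H - h) / (H - 1.3))^0.8
Numerator = H - h = 32.9 - 26.0 = 6.9 m
Denominator = H - 1.3 = 32.9 - 1.3 = 31.6 m
Ratio = 6.9 / 31.6 = 0.21835
d = 48.4 * 0.21835^0.8 = 14.3 cm

14.3


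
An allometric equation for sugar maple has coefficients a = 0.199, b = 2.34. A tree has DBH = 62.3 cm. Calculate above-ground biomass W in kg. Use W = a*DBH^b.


Formula: W = a * DBH^b  (allometric power law)
DBH^b = 62.3^2.34 = 15816.1957
W = 0.199 * 15816.1957 = 3147.4 kg

3147.4


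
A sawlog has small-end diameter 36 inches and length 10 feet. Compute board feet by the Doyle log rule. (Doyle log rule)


Doyle: BF = (D - 4)^2 * L / 16
Adjusted diameter = 36 - 4 = 32 in
(D-4)^2 = 32^2 = 1024
BF = 1024 * 10 / 16 = 640 BF

640


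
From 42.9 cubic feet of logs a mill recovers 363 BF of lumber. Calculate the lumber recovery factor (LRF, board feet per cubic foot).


Formula: LRF = Lumber Output (BF) / Log Input (ft^3)
LRF = 363 BF / 42.9 ft^3
LRF = 8.46 BF/ft^3

8.46


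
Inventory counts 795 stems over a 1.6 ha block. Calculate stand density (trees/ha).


Formula: Stand Density = N_trees / Area_ha
Density = 795 trees / 1.6 ha
Density = 497 trees/ha

497


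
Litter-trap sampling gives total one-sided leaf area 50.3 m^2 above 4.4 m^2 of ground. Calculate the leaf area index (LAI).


Formula: LAI = total leaf area / ground area  (dimensionless)
LAI = 50.3 m^2 / 4.4 m^2
LAI = 11.43

11.43


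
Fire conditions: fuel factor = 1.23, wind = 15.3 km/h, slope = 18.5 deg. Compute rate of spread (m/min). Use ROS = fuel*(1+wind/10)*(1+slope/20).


Formula: ROS = fuel * (1 + wind/10) * (1 + slope/20)
Wind factor = 1 + 15.3/10 = 2.53
Slope factor = 1 + 18.5/20 = 1.925
ROS = 1.23 * 2.53 * 1.925 = 5.99 m/min

5.99


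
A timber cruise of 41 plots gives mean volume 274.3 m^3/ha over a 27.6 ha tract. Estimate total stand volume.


Formula: Total Volume = Mean Volume per ha * Total Area
Total Volume = 274.3 m^3/ha * 27.6 ha
Total Volume = 7571 m^3

7571


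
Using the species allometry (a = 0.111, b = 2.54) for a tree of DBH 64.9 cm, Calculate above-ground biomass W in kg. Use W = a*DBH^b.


Formula: W = a * DBH^b  (allometric power law)
DBH^b = 64.9^2.54 = 40096.0444
W = 0.111 * 40096.0444 = 4450.7 kg

4450.7


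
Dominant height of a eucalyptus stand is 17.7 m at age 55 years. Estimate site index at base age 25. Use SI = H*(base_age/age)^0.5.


Formula: SI = H_dom * (base_age / age)^0.5
Age ratio = 25 / 55 = 0.45455
sqrt(age_ratio) = 0.6742
SI = 17.7 * 0.6742 = 11.9 m

11.9


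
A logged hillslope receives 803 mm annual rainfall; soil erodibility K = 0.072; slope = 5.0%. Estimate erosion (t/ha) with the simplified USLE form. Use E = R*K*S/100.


Formula: E = R * K * S / 100  (simplified USLE)
R * K = 803 * 0.072 = 57.816
E = 57.816 * 5.0 / 100 = 2.89 t/ha

2.89


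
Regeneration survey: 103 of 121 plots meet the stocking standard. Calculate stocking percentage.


Formula: Stocking % = stocked plots / total plots * 100
Stocking = 103 / 121 * 100
Stocking = 0.8512 * 100 = 85.1%

85.1


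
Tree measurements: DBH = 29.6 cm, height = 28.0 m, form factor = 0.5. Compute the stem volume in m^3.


Formula: V = pi * (DBH/200)^2 * H * ff
Radius = DBH/200 = 29.6/200 = 0.148 m
Radius^2 = 0.148^2 = 0.021904 m^2
V = pi * 0.021904 * 28.0 * 0.5
V = 0.963 m^3

0.963


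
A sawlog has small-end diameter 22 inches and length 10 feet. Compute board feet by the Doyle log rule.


Doyle: BF = (D - 4)^2 * L / 16
Adjusted diameter = 22 - 4 = 18 in
(D-4)^2 = 18^2 = 324
BF = 324 * 10 / 16 = 203 BF

203


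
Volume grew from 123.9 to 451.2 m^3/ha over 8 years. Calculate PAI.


Formula: PAI = (V_T2 - V_T1) / (T2 - T1)
Volume increment = 451.2 - 123.9 = 327.3 m^3/ha
PAI = 327.3 / 8 = 40.91 m^3/ha/year

40.91


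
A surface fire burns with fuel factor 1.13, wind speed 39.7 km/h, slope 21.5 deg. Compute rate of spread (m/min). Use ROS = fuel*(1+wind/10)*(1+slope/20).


Formula: ROS = fuel * (1 + wind/10) * (1 + slope/20)
Wind factor = 1 + 39.7/10 = 4.97
Slope factor = 1 + 21.5/20 = 2.075
ROS = 1.13 * 4.97 * 2.075 = 11.65 m/min

11.65


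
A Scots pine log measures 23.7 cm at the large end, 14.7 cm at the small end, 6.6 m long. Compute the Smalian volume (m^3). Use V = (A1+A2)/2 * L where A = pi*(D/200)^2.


Smalian: V = (A1 + A2)/2 * L,  A = pi*(D/200)^2
A1 = pi*(23.7/200)^2 = 0.044115 m^2
A2 = pi*(14.7/200)^2 = 0.016972 m^2
V = (0.044115+0.016972)/2*6.6 = 0.2016 m^3

0.2016


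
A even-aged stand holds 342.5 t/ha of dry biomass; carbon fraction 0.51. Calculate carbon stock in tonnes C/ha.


Formula: Carbon Stock = Biomass * Carbon Fraction
C = 342.5 t/ha * 0.51
C = 174.7 t C/ha

174.7


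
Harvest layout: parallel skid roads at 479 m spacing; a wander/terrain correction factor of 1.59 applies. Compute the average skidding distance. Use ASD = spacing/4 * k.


Formula: ASD = (spacing / 4) * correction
Uncorrected distance = spacing / 4 = 479 / 4 = 119.75 m
ASD = 119.75 * 1.59 = 190 m

190


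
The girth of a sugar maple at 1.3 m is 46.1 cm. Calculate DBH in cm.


Formula: DBH = C / pi
DBH = 46.1 / pi
pi = 3.14159...
DBH = 14.7 cm

14.7


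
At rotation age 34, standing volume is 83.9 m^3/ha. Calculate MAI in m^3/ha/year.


Formula: MAI = Total Volume / Stand Age
MAI = 83.9 m^3/ha / 34 years
MAI = 2.47 m^3/ha/year

2.47


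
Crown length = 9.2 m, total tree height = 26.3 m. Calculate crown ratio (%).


Formula: Crown Ratio = (Crown Length / Total Height) * 100
CR = (9.2 m / 26.3 m) * 100
CR = 0.3498 * 100 = 35.0%

35.0


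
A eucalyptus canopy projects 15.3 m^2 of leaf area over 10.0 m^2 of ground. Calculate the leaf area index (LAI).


Formula: LAI = total leaf area / ground area  (dimensionless)
LAI = 15.3 m^2 / 10.0 m^2
LAI = 1.53

1.53


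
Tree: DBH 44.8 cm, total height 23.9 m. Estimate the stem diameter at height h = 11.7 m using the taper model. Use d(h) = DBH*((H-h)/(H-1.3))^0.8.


Taper: d(h) = DBH * ((H - h) / (H - 1.3))^0.8
Numerator = H - h = 23.9 - 11.7 = 12.2 m
Denominator = H - 1.3 = 23.9 - 1.3 = 22.6 m
Ratio = 12.2 / 22.6 = 0.53982
d = 44.8 * 0.53982^0.8 = 27.4 cm

27.4


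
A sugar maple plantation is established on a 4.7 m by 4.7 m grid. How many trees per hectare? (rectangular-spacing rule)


Formula: TPH = 10000 m^2/ha / (spacing_x * spacing_y)
Area per tree = 4.7 m * 4.7 m = 22.09 m^2
TPH = 10000 / 22.09 = 453 trees/ha

453


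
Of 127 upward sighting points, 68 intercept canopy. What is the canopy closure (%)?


Formula: Canopy closure = covered points / total points * 100
Closure = 68 / 127 * 100
Closure = 0.5354 * 100 = 53.5%

53.5


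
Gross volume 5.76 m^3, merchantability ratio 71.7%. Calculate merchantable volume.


Formula: MV = V_total * (merchantable_pct / 100)
Merchantable fraction = 71.7% / 100 = 0.717
MV = 5.76 m^3 * 0.717 = 4.13 m^3

4.13


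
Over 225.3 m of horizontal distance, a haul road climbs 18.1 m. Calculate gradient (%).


Formula: Gradient = rise / run * 100
Gradient = 18.1 / 225.3 * 100 = 8.0%

8.0


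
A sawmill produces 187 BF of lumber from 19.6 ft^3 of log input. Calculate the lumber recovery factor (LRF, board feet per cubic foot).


Formula: LRF = Lumber Output (BF) / Log Input (ft^3)
LRF = 187 BF / 19.6 ft^3
LRF = 9.54 BF/ft^3

9.54


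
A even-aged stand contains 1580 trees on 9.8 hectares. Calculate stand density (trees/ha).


Formula: Stand Density = N_trees / Area_ha
Density = 1580 trees / 9.8 ha
Density = 161 trees/ha

161


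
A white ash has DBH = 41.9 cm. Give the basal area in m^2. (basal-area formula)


Formula: BA = pi * (DBH/2)^2 / 10000  (cm^2 to m^2)
Radius = DBH/2 = 41.9/2 = 20.95 cm
BA = pi * 20.95^2 / 10000
   = 1378.8529 cm^2 / 10000
   = 0.1379 m^2

0.1379


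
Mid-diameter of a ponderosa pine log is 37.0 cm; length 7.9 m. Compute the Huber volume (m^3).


Huber: V = Am * L,  Am = pi*(Dm/200)^2
Am = pi*(37.0/200)^2 = 0.107521 m^2
V = 0.107521*7.9 = 0.8494 m^3

0.8494


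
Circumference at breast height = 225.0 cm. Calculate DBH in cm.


Formula: DBH = C / pi
DBH = 225.0 / pi
pi = 3.14159...
DBH = 71.6 cm

71.6


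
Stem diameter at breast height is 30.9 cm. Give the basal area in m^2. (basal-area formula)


Formula: BA = pi * (DBH/2)^2 / 10000  (cm^2 to m^2)
Radius = DBH/2 = 30.9/2 = 15.45 cm
BA = pi * 15.45^2 / 10000
   = 749.906 cm^2 / 10000
   = 0.075 m^2

0.075


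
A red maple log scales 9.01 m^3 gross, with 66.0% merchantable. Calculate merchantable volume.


Formula: MV = V_total * (merchantable_pct / 100)
Merchantable fraction = 66.0% / 100 = 0.66
MV = 9.01 m^3 * 0.66 = 5.947 m^3

5.947


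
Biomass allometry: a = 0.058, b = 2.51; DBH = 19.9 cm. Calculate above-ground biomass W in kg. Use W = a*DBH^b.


Formula: W = a * DBH^b  (allometric power law)
DBH^b = 19.9^2.51 = 1820.2089
W = 0.058 * 1820.2089 = 105.6 kg

105.6


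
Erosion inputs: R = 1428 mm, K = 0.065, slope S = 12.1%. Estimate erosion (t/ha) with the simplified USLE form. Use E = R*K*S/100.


Formula: E = R * K * S / 100  (simplified USLE)
R * K = 1428 * 0.065 = 92.82
E = 92.82 * 12.1 / 100 = 11.23 t/ha

11.23


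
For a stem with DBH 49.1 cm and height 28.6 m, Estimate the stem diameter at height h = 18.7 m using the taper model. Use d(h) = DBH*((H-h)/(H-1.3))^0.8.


Taper: d(h) = DBH * ((H - h) / (H - 1.3))^0.8
Numerator = H - h = 28.6 - 18.7 = 9.9 m
Denominator = H - 1.3 = 28.6 - 1.3 = 27.3 m
Ratio = 9.9 / 27.3 = 0.36264
d = 49.1 * 0.36264^0.8 = 21.8 cm

21.8


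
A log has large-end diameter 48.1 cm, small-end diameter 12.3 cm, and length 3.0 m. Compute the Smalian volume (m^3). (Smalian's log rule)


Smalian: V = (A1 + A2)/2 * L,  A = pi*(D/200)^2
A1 = pi*(48.1/200)^2 = 0.181711 m^2
A2 = pi*(12.3/200)^2 = 0.011882 m^2
V = (0.181711+0.011882)/2*3.0 = 0.2904 m^3

0.2904


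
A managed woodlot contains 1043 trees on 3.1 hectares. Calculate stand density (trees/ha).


Formula: Stand Density = N_trees / Area_ha
Density = 1043 trees / 3.1 ha
Density = 336 trees/ha

336


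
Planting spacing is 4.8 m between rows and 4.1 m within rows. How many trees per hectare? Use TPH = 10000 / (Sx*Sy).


Formula: TPH = 10000 m^2/ha / (spacing_x * spacing_y)
Area per tree = 4.8 m * 4.1 m = 19.68 m^2
TPH = 10000 / 19.68 = 508 trees/ha

508


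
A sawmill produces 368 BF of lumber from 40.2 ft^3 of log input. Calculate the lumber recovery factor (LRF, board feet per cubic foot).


Formula: LRF = Lumber Output (BF) / Log Input (ft^3)
LRF = 368 BF / 40.2 ft^3
LRF = 9.15 BF/ft^3

9.15


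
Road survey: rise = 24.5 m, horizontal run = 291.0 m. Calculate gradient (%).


Formula: Gradient = rise / run * 100
Gradient = 24.5 / 291.0 * 100 = 8.4%

8.4


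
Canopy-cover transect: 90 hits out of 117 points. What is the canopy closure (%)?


Formula: Canopy closure = covered points / total points * 100
Closure = 90 / 117 * 100
Closure = 0.7692 * 100 = 76.9%

76.9


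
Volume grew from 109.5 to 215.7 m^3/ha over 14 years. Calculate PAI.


Formula: PAI = (V_T2 - V_T1) / (T2 - T1)
Volume increment = 215.7 - 109.5 = 106.2 m^3/ha
PAI = 106.2 / 14 = 7.59 m^3/ha/year

7.59


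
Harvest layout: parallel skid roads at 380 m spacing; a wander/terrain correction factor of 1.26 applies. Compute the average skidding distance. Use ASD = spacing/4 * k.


Formula: ASD = (spacing / 4) * correction
Uncorrected distance = spacing / 4 = 380 / 4 = 95 m
ASD = 95 * 1.26 = 120 m

120


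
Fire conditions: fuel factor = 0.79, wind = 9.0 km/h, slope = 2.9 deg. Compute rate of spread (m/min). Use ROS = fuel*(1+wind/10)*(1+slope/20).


Formula: ROS = fuel * (1 + wind/10) * (1 + slope/20)
Wind factor = 1 + 9.0/10 = 1.9
Slope factor = 1 + 2.9/20 = 1.145
ROS = 0.79 * 1.9 * 1.145 = 1.72 m/min

1.72


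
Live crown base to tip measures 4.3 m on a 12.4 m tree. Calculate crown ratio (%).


Formula: Crown Ratio = (Crown Length / Total Height) * 100
CR = (4.3 m / 12.4 m) * 100
CR = 0.3468 * 100 = 34.7%

34.7


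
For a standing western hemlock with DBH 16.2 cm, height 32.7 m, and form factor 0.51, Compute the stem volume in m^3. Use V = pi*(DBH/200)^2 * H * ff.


Formula: V = pi * (DBH/200)^2 * H * ff
Radius = DBH/200 = 16.2/200 = 0.081 m
Radius^2 = 0.081^2 = 0.006561 m^2
V = pi * 0.006561 * 32.7 * 0.51
V = 0.344 m^3

0.344


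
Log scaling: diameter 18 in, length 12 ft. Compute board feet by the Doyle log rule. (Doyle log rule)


Doyle: BF = (D - 4)^2 * L / 16
Adjusted diameter = 18 - 4 = 14 in
(D-4)^2 = 14^2 = 196
BF = 196 * 12 / 16 = 147 BF

147


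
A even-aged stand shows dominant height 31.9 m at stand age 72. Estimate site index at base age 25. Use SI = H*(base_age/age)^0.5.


Formula: SI = H_dom * (base_age / age)^0.5
Age ratio = 25 / 72 = 0.34722
sqrt(age_ratio) = 0.58926
SI = 31.9 * 0.58926 = 18.8 m

18.8


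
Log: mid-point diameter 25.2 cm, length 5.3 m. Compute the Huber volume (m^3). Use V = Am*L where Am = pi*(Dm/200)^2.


Huber: V = Am * L,  Am = pi*(Dm/200)^2
Am = pi*(25.2/200)^2 = 0.049876 m^2
V = 0.049876*5.3 = 0.2643 m^3

0.2643


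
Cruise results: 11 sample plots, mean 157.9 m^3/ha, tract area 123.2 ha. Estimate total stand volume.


Formula: Total Volume = Mean Volume per ha * Total Area
Total Volume = 157.9 m^3/ha * 123.2 ha
Total Volume = 19453 m^3

19453


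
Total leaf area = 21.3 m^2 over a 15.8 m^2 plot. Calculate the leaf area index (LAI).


Formula: LAI = total leaf area / ground area  (dimensionless)
LAI = 21.3 m^2 / 15.8 m^2
LAI = 1.35

1.35


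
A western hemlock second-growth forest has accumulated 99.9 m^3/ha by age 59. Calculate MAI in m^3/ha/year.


Formula: MAI = Total Volume / Stand Age
MAI = 99.9 m^3/ha / 59 years
MAI = 1.69 m^3/ha/year

1.69


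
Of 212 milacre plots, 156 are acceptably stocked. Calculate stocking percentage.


Formula: Stocking % = stocked plots / total plots * 100
Stocking = 156 / 212 * 100
Stocking = 0.7358 * 100 = 73.6%

73.6


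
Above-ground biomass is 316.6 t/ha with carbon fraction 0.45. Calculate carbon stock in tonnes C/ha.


Formula: Carbon Stock = Biomass * Carbon Fraction
C = 316.6 t/ha * 0.45
C = 142.5 t C/ha

142.5


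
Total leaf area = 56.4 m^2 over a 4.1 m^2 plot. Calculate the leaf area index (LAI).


Formula: LAI = total leaf area / ground area  (dimensionless)
LAI = 56.4 m^2 / 4.1 m^2
LAI = 13.76

13.76


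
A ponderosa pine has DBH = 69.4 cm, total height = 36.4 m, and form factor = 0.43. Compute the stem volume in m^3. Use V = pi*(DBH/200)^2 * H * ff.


Formula: V = pi * (DBH/200)^2 * H * ff
Radius = DBH/200 = 69.4/200 = 0.347 m
Radius^2 = 0.347^2 = 0.120409 m^2
V = pi * 0.120409 * 36.4 * 0.43
V = 5.921 m^3

5.921


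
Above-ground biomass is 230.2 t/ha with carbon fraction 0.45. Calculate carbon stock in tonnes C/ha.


Formula: Carbon Stock = Biomass * Carbon Fraction
C = 230.2 t/ha * 0.45
C = 103.6 t C/ha

103.6


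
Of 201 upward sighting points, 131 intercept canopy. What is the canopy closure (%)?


Formula: Canopy closure = covered points / total points * 100
Closure = 131 / 201 * 100
Closure = 0.6517 * 100 = 65.2%

65.2


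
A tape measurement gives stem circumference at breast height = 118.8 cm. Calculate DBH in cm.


Formula: DBH = C / pi
DBH = 118.8 / pi
pi = 3.14159...
DBH = 37.8 cm

37.8


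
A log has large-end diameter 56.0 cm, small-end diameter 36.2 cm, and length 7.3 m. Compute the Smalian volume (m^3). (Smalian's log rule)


Smalian: V = (A1 + A2)/2 * L,  A = pi*(D/200)^2
A1 = pi*(56.0/200)^2 = 0.246301 m^2
A2 = pi*(36.2/200)^2 = 0.102922 m^2
V = (0.246301+0.102922)/2*7.3 = 1.2747 m^3

1.2747


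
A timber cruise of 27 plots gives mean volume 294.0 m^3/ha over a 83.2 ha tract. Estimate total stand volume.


Formula: Total Volume = Mean Volume per ha * Total Area
Total Volume = 294.0 m^3/ha * 83.2 ha
Total Volume = 24461 m^3

24461


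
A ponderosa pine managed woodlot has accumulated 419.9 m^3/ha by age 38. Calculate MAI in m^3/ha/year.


Formula: MAI = Total Volume / Stand Age
MAI = 419.9 m^3/ha / 38 years
MAI = 11.05 m^3/ha/year

11.05


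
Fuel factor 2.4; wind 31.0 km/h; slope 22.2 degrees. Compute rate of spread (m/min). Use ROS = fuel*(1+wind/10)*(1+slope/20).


Formula: ROS = fuel * (1 + wind/10) * (1 + slope/20)
Wind factor = 1 + 31.0/10 = 4.1
Slope factor = 1 + 22.2/20 = 2.11
ROS = 2.4 * 4.1 * 2.11 = 20.76 m/min

20.76


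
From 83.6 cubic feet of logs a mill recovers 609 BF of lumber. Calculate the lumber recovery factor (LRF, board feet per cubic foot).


Formula: LRF = Lumber Output (BF) / Log Input (ft^3)
LRF = 609 BF / 83.6 ft^3
LRF = 7.28 BF/ft^3

7.28


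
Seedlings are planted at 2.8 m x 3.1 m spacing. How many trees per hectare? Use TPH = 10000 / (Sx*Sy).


Formula: TPH = 10000 m^2/ha / (spacing_x * spacing_y)
Area per tree = 2.8 m * 3.1 m = 8.68 m^2
TPH = 10000 / 8.68 = 1152 trees/ha

1152


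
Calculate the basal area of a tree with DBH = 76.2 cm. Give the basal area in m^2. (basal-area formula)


Formula: BA = pi * (DBH/2)^2 / 10000  (cm^2 to m^2)
Radius = DBH/2 = 76.2/2 = 38.1 cm
BA = pi * 38.1^2 / 10000
   = 4560.3673 cm^2 / 10000
   = 0.456 m^2

0.456


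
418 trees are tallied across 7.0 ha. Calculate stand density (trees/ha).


Formula: Stand Density = N_trees / Area_ha
Density = 418 trees / 7.0 ha
Density = 60 trees/ha

60


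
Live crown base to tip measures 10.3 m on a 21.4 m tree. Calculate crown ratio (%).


Formula: Crown Ratio = (Crown Length / Total Height) * 100
CR = (10.3 m / 21.4 m) * 100
CR = 0.4813 * 100 = 48.1%

48.1


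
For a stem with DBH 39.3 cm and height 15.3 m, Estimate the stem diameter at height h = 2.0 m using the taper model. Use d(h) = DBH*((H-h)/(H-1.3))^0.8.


Taper: d(h) = DBH * ((H - h) / (H - 1.3))^0.8
Numerator = H - h = 15.3 - 2.0 = 13.3 m
Denominator = H - 1.3 = 15.3 - 1.3 = 14.0 m
Ratio = 13.3 / 14.0 = 0.95
d = 39.3 * 0.95^0.8 = 37.7 cm

37.7


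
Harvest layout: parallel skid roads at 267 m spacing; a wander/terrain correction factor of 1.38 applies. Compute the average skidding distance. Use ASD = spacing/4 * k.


Formula: ASD = (spacing / 4) * correction
Uncorrected distance = spacing / 4 = 267 / 4 = 66.75 m
ASD = 66.75 * 1.38 = 92 m

92


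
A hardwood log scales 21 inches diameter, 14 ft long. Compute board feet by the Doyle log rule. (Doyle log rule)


Doyle: BF = (D - 4)^2 * L / 16
Adjusted diameter = 21 - 4 = 17 in
(D-4)^2 = 17^2 = 289
BF = 289 * 14 / 16 = 253 BF

253


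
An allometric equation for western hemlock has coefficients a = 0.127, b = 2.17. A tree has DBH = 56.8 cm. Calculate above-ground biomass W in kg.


Formula: W = a * DBH^b  (allometric power law)
DBH^b = 56.8^2.17 = 6411.1493
W = 0.127 * 6411.1493 = 814.2 kg

814.2


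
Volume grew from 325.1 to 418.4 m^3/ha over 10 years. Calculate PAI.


Formula: PAI = (V_T2 - V_T1) / (T2 - T1)
Volume increment = 418.4 - 325.1 = 93.3 m^3/ha
PAI = 93.3 / 10 = 9.33 m^3/ha/year

9.33


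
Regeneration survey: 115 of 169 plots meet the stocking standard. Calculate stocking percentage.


Formula: Stocking % = stocked plots / total plots * 100
Stocking = 115 / 169 * 100
Stocking = 0.6805 * 100 = 68.0%

68.0


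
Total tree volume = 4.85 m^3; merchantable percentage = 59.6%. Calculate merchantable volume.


Formula: MV = V_total * (merchantable_pct / 100)
Merchantable fraction = 59.6% / 100 = 0.596
MV = 4.85 m^3 * 0.596 = 2.891 m^3

2.891


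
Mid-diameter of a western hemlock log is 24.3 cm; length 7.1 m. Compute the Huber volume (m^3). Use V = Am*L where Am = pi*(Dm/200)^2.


Huber: V = Am * L,  Am = pi*(Dm/200)^2
Am = pi*(24.3/200)^2 = 0.046377 m^2
V = 0.046377*7.1 = 0.3293 m^3

0.3293


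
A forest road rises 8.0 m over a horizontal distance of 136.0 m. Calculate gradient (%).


Formula: Gradient = rise / run * 100
Gradient = 8.0 / 136.0 * 100 = 5.9%

5.9


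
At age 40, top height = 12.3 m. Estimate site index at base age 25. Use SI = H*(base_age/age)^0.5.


Formula: SI = H_dom * (base_age / age)^0.5
Age ratio = 25 / 40 = 0.625
sqrt(age_ratio) = 0.79057
SI = 12.3 * 0.79057 = 9.7 m

9.7


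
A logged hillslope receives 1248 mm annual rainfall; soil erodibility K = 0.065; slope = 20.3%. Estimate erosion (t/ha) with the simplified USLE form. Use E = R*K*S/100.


Formula: E = R * K * S / 100  (simplified USLE)
R * K = 1248 * 0.065 = 81.12
E = 81.12 * 20.3 / 100 = 16.47 t/ha

16.47


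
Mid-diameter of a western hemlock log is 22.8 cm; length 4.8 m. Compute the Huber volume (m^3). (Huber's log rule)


Huber: V = Am * L,  Am = pi*(Dm/200)^2
Am = pi*(22.8/200)^2 = 0.040828 m^2
V = 0.040828*4.8 = 0.196 m^3

0.196


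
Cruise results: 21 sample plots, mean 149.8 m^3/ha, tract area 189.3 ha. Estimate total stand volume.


Formula: Total Volume = Mean Volume per ha * Total Area
Total Volume = 149.8 m^3/ha * 189.3 ha
Total Volume = 28357 m^3

28357


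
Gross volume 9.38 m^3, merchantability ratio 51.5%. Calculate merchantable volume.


Formula: MV = V_total * (merchantable_pct / 100)
Merchantable fraction = 51.5% / 100 = 0.515
MV = 9.38 m^3 * 0.515 = 4.831 m^3

4.831


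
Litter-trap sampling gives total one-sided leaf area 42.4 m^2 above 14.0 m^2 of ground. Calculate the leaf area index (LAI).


Formula: LAI = total leaf area / ground area  (dimensionless)
LAI = 42.4 m^2 / 14.0 m^2
LAI = 3.03

3.03


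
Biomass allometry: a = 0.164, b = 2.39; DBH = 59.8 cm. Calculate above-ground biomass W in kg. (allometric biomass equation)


Formula: W = a * DBH^b  (allometric power law)
DBH^b = 59.8^2.39 = 17632.5787
W = 0.164 * 17632.5787 = 2891.7 kg

2891.7


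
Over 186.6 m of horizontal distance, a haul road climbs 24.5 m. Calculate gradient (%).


Formula: Gradient = rise / run * 100
Gradient = 24.5 / 186.6 * 100 = 13.1%

13.1


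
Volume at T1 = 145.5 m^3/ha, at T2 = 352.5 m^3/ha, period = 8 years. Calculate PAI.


Formula: PAI = (V_T2 - V_T1) / (T2 - T1)
Volume increment = 352.5 - 145.5 = 207.0 m^3/ha
PAI = 207.0 / 8 = 25.88 m^3/ha/year

25.88


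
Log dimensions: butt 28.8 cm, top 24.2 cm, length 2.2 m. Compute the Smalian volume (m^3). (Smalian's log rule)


Smalian: V = (A1 + A2)/2 * L,  A = pi*(D/200)^2
A1 = pi*(28.8/200)^2 = 0.065144 m^2
A2 = pi*(24.2/200)^2 = 0.045996 m^2
V = (0.065144+0.045996)/2*2.2 = 0.1223 m^3

0.1223


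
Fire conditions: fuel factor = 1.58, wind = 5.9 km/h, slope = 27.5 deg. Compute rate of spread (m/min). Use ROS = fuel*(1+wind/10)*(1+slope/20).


Formula: ROS = fuel * (1 + wind/10) * (1 + slope/20)
Wind factor = 1 + 5.9/10 = 1.59
Slope factor = 1 + 27.5/20 = 2.375
ROS = 1.58 * 1.59 * 2.375 = 5.97 m/min

5.97


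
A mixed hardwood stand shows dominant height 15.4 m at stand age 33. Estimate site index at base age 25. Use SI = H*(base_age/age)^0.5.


Formula: SI = H_dom * (base_age / age)^0.5
Age ratio = 25 / 33 = 0.75758
sqrt(age_ratio) = 0.87039
SI = 15.4 * 0.87039 = 13.4 m

13.4


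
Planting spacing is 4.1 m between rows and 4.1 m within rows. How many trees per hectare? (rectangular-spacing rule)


Formula: TPH = 10000 m^2/ha / (spacing_x * spacing_y)
Area per tree = 4.1 m * 4.1 m = 16.81 m^2
TPH = 10000 / 16.81 = 595 trees/ha

595


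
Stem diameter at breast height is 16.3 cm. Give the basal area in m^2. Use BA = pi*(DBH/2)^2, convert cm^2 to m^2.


Formula: BA = pi * (DBH/2)^2 / 10000  (cm^2 to m^2)
Radius = DBH/2 = 16.3/2 = 8.15 cm
BA = pi * 8.15^2 / 10000
   = 208.6724 cm^2 / 10000
   = 0.0209 m^2

0.0209


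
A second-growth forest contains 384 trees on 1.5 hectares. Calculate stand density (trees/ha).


Formula: Stand Density = N_trees / Area_ha
Density = 384 trees / 1.5 ha
Density = 256 trees/ha

256


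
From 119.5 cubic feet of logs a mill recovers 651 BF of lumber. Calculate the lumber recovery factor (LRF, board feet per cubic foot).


Formula: LRF = Lumber Output (BF) / Log Input (ft^3)
LRF = 651 BF / 119.5 ft^3
LRF = 5.45 BF/ft^3

5.45


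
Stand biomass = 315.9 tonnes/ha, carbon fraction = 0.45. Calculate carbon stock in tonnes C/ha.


Formula: Carbon Stock = Biomass * Carbon Fraction
C = 315.9 t/ha * 0.45
C = 142.2 t C/ha

142.2


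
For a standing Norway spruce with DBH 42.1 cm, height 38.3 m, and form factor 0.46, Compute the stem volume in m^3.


Formula: V = pi * (DBH/200)^2 * H * ff
Radius = DBH/200 = 42.1/200 = 0.2105 m
Radius^2 = 0.2105^2 = 0.04431025 m^2
V = pi * 0.04431025 * 38.3 * 0.46
V = 2.453 m^3

2.453


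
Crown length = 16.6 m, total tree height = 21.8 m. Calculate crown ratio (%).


Formula: Crown Ratio = (Crown Length / Total Height) * 100
CR = (16.6 m / 21.8 m) * 100
CR = 0.7615 * 100 = 76.1%

76.1


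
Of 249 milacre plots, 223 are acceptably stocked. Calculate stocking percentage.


Formula: Stocking % = stocked plots / total plots * 100
Stocking = 223 / 249 * 100
Stocking = 0.8956 * 100 = 89.6%

89.6


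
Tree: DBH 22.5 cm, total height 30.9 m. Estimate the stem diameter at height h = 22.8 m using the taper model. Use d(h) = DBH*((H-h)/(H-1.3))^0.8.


Taper: d(h) = DBH * ((H - h) / (H - 1.3))^0.8
Numerator = H - h = 30.9 - 22.8 = 8.1 m
Denominator = H - 1.3 = 30.9 - 1.3 = 29.6 m
Ratio = 8.1 / 29.6 = 0.27365
d = 22.5 * 0.27365^0.8 = 8.0 cm

8.0


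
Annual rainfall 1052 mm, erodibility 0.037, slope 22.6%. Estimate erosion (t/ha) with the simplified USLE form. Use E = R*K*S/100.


Formula: E = R * K * S / 100  (simplified USLE)
R * K = 1052 * 0.037 = 38.924
E = 38.924 * 22.6 / 100 = 8.8 t/ha

8.8


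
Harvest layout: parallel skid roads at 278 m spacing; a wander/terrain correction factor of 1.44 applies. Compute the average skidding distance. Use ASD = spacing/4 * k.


Formula: ASD = (spacing / 4) * correction
Uncorrected distance = spacing / 4 = 278 / 4 = 69.5 m
ASD = 69.5 * 1.44 = 100 m

100


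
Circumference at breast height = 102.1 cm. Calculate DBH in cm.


Formula: DBH = C / pi
DBH = 102.1 / pi
pi = 3.14159...
DBH = 32.5 cm

32.5


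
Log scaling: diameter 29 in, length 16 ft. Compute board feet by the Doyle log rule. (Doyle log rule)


Doyle: BF = (D - 4)^2 * L / 16
Adjusted diameter = 29 - 4 = 25 in
(D-4)^2 = 25^2 = 625
BF = 625 * 16 / 16 = 625 BF

625


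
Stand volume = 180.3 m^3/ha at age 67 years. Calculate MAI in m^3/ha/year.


Formula: MAI = Total Volume / Stand Age
MAI = 180.3 m^3/ha / 67 years
MAI = 2.69 m^3/ha/year

2.69


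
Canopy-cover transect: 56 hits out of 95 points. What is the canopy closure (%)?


Formula: Canopy closure = covered points / total points * 100
Closure = 56 / 95 * 100
Closure = 0.5895 * 100 = 58.9%

58.9


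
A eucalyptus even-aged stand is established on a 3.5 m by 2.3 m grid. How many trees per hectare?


Formula: TPH = 10000 m^2/ha / (spacing_x * spacing_y)
Area per tree = 3.5 m * 2.3 m = 8.05 m^2
TPH = 10000 / 8.05 = 1242 trees/ha

1242


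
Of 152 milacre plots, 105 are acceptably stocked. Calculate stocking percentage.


Formula: Stocking % = stocked plots / total plots * 100
Stocking = 105 / 152 * 100
Stocking = 0.6908 * 100 = 69.1%

69.1
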